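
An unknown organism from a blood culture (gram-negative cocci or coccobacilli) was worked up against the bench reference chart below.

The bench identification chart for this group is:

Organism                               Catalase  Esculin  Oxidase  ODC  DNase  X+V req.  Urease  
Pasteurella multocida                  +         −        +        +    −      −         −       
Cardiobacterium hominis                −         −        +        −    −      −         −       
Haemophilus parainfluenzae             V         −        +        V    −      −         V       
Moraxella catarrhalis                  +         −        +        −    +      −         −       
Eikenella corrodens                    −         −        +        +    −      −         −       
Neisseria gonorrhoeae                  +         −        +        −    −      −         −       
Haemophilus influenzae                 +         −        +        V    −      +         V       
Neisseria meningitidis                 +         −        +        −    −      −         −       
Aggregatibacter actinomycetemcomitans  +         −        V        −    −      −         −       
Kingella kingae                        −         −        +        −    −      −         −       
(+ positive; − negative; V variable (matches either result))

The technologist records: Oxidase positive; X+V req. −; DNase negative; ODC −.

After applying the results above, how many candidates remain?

X+V req. −: excludes Haemophilus influenzae — 9 left.
Oxidase +: all 9 remaining candidates are consistent.
DNase −: excludes Moraxella catarrhalis — 8 left.
ODC −: excludes Pasteurella multocida, Eikenella corrodens — 6 left.
Still consistent: Aggregatibacter actinomycetemcomitans, Cardiobacterium hominis, Haemophilus parainfluenzae, Kingella kingae, Neisseria gonorrhoeae, Neisseria meningitidis.

6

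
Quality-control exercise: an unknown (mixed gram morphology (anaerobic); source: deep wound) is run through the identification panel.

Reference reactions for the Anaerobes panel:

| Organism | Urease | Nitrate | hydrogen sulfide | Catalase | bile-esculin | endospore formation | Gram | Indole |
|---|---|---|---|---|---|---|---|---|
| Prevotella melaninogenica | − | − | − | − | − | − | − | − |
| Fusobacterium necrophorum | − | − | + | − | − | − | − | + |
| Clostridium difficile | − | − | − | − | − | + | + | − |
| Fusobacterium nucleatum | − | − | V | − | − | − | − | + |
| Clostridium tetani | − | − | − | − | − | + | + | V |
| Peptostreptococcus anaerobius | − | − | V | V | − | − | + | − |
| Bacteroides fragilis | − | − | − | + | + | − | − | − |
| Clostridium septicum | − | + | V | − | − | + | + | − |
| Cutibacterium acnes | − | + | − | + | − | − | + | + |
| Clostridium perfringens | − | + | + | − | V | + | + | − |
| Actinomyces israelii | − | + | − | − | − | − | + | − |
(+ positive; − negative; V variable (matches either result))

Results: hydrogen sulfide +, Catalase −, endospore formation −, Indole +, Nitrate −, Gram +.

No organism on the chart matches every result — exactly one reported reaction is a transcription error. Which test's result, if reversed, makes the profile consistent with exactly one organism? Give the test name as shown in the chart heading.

Indole

As reported, no row in the chart matches all 6 reactions.
Reversing endospore formation → still no organism matches.
Reversing Indole (to −) → unique match: Peptostreptococcus anaerobius.
Reversing hydrogen sulfide → still no organism matches.
Reversing Gram → 2 organisms match (not unique).
Reversing Catalase → still no organism matches.
Reversing Nitrate → still no organism matches.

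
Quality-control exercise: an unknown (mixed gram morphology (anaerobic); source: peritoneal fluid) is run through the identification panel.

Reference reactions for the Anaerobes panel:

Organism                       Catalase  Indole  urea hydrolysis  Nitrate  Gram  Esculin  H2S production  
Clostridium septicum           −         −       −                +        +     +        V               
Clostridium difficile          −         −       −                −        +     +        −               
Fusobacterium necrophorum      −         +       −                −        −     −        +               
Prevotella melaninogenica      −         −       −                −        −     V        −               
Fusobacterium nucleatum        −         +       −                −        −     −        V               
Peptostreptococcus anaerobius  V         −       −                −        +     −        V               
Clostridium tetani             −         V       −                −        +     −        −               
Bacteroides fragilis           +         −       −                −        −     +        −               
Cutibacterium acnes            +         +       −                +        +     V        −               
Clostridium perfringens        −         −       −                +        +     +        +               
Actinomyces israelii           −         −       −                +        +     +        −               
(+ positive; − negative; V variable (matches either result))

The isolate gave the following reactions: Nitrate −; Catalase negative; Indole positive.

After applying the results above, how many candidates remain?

Catalase −: excludes Bacteroides fragilis, Cutibacterium acnes — 9 left.
Indole +: excludes 6 organisms — 3 left.
Nitrate −: all 3 remaining candidates are consistent.
Still consistent: Clostridium tetani, Fusobacterium necrophorum, Fusobacterium nucleatum.

3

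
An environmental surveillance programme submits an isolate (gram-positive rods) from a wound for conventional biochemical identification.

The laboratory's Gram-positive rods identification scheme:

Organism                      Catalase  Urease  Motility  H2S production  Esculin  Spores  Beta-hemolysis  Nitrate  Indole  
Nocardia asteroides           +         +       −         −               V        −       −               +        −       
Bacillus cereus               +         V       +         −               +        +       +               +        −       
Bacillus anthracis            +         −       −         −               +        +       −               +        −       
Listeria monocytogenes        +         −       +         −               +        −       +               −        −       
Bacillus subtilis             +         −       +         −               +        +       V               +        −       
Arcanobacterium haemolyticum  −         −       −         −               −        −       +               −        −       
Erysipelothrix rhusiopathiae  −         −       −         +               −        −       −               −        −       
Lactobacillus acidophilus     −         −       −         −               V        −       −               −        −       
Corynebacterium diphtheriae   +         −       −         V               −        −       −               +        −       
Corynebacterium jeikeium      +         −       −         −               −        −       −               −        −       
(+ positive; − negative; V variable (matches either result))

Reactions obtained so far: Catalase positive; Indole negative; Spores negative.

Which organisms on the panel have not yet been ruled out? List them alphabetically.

Indole −: all 10 remaining candidates are consistent.
Spores −: excludes Bacillus cereus, Bacillus anthracis, Bacillus subtilis — 7 left.
Catalase +: excludes Arcanobacterium haemolyticum, Erysipelothrix rhusiopathiae, Lactobacillus acidophilus — 4 left.

Corynebacterium diphtheriae, Corynebacterium jeikeium, Listeria monocytogenes, Nocardia asteroides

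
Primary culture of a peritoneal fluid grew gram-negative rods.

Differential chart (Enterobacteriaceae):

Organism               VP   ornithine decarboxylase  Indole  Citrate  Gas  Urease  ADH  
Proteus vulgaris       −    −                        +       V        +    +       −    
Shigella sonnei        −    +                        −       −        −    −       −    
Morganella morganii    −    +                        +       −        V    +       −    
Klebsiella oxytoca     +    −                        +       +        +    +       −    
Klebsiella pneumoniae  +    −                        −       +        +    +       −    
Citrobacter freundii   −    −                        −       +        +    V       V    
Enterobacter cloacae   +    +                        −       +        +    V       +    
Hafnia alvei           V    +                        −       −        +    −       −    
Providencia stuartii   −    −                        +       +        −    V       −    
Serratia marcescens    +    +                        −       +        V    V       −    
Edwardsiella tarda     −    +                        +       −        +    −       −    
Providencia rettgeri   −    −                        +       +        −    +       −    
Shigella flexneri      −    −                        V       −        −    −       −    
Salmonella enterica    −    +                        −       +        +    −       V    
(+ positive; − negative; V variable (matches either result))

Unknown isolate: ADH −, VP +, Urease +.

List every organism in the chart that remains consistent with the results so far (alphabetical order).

Urease +: excludes 5 organisms — 9 left.
VP +: excludes 5 organisms — 4 left.
ADH −: excludes Enterobacter cloacae — 3 left.

Klebsiella oxytoca, Klebsiella pneumoniae, Serratia marcescens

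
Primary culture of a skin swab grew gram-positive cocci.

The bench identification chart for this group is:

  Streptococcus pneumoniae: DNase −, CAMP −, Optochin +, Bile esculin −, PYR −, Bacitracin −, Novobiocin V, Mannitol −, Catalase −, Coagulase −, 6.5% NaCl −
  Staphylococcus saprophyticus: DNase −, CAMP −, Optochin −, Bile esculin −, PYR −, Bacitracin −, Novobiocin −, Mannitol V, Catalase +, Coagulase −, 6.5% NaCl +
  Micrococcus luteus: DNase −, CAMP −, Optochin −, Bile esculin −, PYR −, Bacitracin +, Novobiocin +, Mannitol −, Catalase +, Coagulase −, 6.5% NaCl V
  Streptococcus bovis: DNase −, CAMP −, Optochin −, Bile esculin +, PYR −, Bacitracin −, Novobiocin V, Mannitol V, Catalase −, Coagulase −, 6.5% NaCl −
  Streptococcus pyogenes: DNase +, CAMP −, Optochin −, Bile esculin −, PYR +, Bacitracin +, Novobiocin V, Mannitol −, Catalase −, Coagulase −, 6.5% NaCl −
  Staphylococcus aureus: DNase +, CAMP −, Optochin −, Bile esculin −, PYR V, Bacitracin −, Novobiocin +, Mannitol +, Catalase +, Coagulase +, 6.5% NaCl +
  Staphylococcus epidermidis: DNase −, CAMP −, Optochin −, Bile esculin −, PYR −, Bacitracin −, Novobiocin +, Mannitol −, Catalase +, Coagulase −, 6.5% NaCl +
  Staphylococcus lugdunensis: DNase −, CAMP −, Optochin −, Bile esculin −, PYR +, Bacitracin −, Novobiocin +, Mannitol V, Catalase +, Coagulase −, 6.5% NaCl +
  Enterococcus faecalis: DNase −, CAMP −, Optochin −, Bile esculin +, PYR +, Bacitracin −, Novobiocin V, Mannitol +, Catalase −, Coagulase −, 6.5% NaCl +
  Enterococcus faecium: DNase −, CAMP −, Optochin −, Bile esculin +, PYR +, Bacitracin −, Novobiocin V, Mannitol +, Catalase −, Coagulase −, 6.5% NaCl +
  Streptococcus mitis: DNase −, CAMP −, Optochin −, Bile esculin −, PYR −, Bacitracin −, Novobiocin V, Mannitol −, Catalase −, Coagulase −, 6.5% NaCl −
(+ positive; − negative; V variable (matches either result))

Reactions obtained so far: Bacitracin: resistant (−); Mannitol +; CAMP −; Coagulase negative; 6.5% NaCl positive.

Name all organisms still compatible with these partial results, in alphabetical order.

Enterococcus faecalis, Enterococcus faecium, Staphylococcus lugdunensis, Staphylococcus saprophyticus

Bacitracin −: excludes Micrococcus luteus, Streptococcus pyogenes — 9 left.
Coagulase −: excludes Staphylococcus aureus — 8 left.
CAMP −: all 8 remaining candidates are consistent.
6.5% NaCl +: excludes Streptococcus pneumoniae, Streptococcus bovis, Streptococcus mitis — 5 left.
Mannitol +: excludes Staphylococcus epidermidis — 4 left.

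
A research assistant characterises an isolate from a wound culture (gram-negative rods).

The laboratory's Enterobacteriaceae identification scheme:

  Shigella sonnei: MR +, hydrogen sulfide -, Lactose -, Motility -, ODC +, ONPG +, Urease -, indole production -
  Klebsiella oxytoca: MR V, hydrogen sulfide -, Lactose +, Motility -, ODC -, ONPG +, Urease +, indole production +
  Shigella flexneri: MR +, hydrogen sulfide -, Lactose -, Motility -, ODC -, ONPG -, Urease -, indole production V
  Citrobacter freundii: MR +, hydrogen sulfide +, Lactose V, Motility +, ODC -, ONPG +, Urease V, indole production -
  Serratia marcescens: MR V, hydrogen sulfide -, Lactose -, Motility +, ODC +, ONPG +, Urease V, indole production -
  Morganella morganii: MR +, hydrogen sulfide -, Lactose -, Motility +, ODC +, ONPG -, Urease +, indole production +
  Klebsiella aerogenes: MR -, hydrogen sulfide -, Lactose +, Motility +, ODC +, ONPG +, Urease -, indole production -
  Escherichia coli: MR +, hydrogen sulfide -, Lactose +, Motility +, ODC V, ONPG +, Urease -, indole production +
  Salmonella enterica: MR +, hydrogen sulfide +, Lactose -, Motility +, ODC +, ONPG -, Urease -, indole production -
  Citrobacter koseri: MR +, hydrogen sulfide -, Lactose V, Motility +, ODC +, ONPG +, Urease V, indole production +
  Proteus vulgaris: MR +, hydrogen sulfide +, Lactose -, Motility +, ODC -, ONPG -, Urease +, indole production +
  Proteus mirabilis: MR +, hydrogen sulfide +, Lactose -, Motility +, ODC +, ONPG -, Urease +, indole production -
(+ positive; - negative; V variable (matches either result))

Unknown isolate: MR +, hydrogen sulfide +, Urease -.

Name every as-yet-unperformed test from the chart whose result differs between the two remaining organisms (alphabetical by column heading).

ODC, ONPG

hydrogen sulfide +: excludes 8 organisms — 4 left.
MR +: all 4 remaining candidates are consistent.
Urease -: excludes Proteus vulgaris, Proteus mirabilis — 2 left.
Two candidates remain: Citrobacter freundii and Salmonella enterica.
  Lactose: V vs - — variable for at least one, does not separate.
  Motility: + vs + — same for both, does not separate.
  ODC: Citrobacter freundii -, Salmonella enterica + — discriminates.
  ONPG: Citrobacter freundii +, Salmonella enterica - — discriminates.
  indole production: - vs - — same for both, does not separate.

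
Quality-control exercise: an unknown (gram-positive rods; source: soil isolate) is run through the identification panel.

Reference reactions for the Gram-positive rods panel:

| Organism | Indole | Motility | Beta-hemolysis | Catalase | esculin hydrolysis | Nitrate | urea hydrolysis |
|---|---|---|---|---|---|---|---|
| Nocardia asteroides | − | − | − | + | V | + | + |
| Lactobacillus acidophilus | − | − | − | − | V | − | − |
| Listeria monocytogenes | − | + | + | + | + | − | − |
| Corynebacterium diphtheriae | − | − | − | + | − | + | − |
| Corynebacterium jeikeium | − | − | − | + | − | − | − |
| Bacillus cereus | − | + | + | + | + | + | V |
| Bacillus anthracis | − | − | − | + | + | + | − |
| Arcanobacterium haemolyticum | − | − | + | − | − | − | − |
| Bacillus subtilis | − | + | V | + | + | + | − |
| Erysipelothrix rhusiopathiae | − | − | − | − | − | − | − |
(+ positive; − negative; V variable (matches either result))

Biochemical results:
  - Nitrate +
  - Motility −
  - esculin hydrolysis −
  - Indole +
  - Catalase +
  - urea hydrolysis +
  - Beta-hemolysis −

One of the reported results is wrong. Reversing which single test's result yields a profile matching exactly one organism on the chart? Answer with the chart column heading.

Indole

As reported, no row in the chart matches all 7 reactions.
Reversing Beta-hemolysis → still no organism matches.
Reversing esculin hydrolysis → still no organism matches.
Reversing Nitrate → still no organism matches.
Reversing Catalase → still no organism matches.
Reversing urea hydrolysis → still no organism matches.
Reversing Motility → still no organism matches.
Reversing Indole (to −) → unique match: Nocardia asteroides.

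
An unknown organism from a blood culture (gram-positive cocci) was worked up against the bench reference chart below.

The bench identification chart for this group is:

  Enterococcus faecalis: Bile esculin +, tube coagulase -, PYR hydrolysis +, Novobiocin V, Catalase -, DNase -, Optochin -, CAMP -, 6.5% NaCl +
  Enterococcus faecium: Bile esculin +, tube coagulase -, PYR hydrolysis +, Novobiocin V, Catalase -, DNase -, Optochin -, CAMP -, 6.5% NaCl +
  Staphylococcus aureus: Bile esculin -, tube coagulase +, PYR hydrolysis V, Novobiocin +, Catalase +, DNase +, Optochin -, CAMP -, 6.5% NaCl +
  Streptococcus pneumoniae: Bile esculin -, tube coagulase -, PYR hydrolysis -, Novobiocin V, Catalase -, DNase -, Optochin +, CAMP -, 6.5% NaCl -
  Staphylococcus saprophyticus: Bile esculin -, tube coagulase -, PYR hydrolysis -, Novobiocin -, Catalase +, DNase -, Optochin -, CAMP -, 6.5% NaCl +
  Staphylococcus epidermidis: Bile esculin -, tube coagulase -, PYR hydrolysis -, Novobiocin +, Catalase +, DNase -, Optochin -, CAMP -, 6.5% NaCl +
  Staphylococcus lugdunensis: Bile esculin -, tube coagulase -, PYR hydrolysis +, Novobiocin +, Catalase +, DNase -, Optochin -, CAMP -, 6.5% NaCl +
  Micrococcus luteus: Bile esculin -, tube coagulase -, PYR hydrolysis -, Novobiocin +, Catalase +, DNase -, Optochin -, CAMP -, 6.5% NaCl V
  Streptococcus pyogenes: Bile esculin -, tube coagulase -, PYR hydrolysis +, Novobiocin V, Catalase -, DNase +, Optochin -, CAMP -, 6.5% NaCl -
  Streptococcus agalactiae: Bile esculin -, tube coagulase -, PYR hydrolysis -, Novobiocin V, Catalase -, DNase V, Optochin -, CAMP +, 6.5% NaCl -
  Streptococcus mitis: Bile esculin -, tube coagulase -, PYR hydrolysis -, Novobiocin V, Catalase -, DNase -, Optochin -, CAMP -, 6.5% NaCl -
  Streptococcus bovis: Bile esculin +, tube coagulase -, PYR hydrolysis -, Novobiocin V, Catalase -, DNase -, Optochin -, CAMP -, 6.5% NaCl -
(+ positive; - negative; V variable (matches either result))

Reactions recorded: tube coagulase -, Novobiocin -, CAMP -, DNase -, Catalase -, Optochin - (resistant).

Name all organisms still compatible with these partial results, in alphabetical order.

Enterococcus faecalis, Enterococcus faecium, Streptococcus bovis, Streptococcus mitis

Optochin -: excludes Streptococcus pneumoniae — 11 left.
Catalase -: excludes 5 organisms — 6 left.
Novobiocin -: all 6 remaining candidates are consistent.
DNase -: excludes Streptococcus pyogenes — 5 left.
tube coagulase -: all 5 remaining candidates are consistent.
CAMP -: excludes Streptococcus agalactiae — 4 left.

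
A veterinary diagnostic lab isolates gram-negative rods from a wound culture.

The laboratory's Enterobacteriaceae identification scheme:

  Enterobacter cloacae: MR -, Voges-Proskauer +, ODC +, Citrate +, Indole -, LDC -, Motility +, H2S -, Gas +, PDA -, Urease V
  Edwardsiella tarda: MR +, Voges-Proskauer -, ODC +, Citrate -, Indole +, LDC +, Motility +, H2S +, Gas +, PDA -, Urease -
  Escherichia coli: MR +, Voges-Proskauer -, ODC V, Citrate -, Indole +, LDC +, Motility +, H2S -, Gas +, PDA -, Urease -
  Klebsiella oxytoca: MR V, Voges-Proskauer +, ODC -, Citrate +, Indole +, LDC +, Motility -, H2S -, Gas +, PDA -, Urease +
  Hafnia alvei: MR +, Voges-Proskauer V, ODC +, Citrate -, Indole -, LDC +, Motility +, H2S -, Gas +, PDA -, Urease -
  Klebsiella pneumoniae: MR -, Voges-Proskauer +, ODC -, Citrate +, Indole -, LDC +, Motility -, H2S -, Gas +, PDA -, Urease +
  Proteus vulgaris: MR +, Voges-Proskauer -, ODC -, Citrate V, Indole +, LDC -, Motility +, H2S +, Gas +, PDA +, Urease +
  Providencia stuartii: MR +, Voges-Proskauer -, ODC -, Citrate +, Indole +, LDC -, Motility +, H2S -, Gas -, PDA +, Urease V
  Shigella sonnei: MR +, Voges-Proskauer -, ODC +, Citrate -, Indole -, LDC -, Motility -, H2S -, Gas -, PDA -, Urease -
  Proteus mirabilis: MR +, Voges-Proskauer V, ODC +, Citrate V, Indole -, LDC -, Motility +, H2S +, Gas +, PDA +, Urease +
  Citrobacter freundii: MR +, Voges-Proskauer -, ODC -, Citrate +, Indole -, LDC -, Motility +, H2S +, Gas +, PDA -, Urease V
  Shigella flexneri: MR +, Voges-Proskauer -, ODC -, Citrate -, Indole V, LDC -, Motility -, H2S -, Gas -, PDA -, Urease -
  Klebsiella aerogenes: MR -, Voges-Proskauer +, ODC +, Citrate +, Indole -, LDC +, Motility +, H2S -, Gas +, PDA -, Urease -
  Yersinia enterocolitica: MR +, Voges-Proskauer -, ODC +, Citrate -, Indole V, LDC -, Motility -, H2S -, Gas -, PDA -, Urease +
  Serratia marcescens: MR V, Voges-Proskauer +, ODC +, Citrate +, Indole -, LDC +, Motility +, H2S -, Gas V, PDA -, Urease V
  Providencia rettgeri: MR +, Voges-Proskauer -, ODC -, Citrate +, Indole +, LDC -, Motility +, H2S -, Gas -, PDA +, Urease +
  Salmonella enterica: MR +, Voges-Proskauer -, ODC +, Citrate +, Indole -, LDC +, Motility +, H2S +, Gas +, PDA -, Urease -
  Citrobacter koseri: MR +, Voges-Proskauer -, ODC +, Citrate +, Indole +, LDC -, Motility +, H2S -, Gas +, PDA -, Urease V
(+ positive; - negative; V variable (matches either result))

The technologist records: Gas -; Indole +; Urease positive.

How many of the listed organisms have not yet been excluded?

Indole +: excludes 9 organisms — 9 left.
Gas -: excludes 5 organisms — 4 left.
Urease +: excludes Shigella flexneri — 3 left.
Still consistent: Providencia rettgeri, Providencia stuartii, Yersinia enterocolitica.

3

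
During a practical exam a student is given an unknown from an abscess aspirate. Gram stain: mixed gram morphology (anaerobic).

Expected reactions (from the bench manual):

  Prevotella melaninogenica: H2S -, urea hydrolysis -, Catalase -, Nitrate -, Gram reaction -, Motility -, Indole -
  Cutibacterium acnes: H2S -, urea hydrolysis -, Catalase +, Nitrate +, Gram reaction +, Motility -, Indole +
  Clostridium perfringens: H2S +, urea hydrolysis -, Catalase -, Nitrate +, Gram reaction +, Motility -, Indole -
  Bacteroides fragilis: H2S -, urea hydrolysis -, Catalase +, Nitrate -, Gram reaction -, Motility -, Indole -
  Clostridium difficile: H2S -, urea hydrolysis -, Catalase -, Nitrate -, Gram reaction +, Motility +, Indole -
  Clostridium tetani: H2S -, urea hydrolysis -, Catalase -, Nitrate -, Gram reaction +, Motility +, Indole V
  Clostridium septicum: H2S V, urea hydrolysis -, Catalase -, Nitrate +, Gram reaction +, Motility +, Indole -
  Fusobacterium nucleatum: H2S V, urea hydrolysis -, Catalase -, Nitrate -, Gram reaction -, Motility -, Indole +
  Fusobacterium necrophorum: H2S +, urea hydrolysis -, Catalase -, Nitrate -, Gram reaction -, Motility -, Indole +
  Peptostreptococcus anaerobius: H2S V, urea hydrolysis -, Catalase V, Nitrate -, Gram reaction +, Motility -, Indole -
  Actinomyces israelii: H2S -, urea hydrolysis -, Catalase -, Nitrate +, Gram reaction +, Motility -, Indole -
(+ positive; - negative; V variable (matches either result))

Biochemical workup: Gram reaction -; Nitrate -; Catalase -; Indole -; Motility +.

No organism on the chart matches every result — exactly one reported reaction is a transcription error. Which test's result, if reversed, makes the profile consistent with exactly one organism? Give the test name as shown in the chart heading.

Motility

As reported, no row in the chart matches all 5 reactions.
Reversing Motility (to -) → unique match: Prevotella melaninogenica.
Reversing Catalase → still no organism matches.
Reversing Nitrate → still no organism matches.
Reversing Indole → still no organism matches.
Reversing Gram reaction → 2 organisms match (not unique).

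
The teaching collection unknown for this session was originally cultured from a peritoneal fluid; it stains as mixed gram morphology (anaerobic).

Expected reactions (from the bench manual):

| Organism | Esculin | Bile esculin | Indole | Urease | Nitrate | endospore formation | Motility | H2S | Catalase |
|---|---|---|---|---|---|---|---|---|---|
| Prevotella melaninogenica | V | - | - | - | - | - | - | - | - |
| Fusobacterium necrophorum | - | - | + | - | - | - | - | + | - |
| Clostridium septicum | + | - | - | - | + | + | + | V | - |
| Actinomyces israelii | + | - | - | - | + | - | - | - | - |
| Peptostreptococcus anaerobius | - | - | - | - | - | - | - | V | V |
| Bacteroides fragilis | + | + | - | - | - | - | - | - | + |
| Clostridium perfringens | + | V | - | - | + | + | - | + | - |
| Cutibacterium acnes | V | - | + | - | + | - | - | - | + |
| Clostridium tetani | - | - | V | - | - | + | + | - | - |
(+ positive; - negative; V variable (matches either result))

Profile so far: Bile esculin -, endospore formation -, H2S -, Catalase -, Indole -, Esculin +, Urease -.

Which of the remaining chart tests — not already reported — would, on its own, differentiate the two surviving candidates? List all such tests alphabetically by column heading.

Urease -: all 9 remaining candidates are consistent.
Catalase -: excludes Bacteroides fragilis, Cutibacterium acnes — 7 left.
endospore formation -: excludes Clostridium septicum, Clostridium perfringens, Clostridium tetani — 4 left.
H2S -: excludes Fusobacterium necrophorum — 3 left.
Bile esculin -: all 3 remaining candidates are consistent.
Indole -: all 3 remaining candidates are consistent.
Esculin +: excludes Peptostreptococcus anaerobius — 2 left.
Two candidates remain: Actinomyces israelii and Prevotella melaninogenica.
  Nitrate: Actinomyces israelii +, Prevotella melaninogenica - — discriminates.
  Motility: - vs - — same for both, does not separate.

Nitrate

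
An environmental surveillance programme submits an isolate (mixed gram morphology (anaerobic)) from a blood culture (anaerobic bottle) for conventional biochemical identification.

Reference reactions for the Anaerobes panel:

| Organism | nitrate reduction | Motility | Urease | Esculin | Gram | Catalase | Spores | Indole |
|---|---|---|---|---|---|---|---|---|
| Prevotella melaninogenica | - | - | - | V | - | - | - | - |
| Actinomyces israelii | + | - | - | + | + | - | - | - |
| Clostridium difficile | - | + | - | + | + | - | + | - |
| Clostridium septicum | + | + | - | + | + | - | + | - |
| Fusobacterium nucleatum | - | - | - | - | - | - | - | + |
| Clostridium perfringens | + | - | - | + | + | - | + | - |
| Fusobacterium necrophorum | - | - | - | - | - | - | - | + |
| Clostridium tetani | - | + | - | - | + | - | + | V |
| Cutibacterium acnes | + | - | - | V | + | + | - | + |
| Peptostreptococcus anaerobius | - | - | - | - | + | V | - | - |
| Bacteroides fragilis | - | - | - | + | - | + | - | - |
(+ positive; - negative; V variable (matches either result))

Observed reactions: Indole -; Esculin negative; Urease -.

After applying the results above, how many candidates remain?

3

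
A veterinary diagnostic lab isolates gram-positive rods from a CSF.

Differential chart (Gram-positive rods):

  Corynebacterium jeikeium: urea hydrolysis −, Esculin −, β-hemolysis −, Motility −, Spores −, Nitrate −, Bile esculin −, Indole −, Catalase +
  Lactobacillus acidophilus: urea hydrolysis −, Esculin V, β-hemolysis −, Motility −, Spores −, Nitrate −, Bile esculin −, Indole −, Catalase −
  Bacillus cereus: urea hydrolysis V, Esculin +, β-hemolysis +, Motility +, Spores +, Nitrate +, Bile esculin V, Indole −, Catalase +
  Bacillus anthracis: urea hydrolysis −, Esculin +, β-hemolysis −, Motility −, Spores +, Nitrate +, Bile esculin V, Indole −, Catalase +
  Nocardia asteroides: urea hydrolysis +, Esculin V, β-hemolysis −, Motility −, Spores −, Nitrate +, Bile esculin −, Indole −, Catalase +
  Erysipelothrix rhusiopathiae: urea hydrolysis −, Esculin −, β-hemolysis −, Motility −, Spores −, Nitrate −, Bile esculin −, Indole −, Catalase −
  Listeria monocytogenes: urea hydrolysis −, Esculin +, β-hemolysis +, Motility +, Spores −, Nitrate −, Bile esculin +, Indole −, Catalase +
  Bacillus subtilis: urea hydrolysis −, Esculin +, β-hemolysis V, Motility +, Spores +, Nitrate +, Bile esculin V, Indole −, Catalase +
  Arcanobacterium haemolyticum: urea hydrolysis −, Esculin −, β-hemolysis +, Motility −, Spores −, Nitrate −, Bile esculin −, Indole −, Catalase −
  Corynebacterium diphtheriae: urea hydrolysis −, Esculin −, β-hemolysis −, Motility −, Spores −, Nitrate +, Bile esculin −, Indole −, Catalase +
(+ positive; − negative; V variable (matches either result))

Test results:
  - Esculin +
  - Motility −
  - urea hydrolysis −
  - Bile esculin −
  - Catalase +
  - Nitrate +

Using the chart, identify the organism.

Bacillus anthracis

urea hydrolysis −: excludes Nocardia asteroides — 9 left.
Nitrate +: excludes 5 organisms — 4 left.
Motility −: excludes Bacillus cereus, Bacillus subtilis — 2 left.
Catalase +: all 2 remaining candidates are consistent.
Esculin +: excludes Corynebacterium diphtheriae — 1 left.
Bile esculin −: the one remaining candidate is consistent.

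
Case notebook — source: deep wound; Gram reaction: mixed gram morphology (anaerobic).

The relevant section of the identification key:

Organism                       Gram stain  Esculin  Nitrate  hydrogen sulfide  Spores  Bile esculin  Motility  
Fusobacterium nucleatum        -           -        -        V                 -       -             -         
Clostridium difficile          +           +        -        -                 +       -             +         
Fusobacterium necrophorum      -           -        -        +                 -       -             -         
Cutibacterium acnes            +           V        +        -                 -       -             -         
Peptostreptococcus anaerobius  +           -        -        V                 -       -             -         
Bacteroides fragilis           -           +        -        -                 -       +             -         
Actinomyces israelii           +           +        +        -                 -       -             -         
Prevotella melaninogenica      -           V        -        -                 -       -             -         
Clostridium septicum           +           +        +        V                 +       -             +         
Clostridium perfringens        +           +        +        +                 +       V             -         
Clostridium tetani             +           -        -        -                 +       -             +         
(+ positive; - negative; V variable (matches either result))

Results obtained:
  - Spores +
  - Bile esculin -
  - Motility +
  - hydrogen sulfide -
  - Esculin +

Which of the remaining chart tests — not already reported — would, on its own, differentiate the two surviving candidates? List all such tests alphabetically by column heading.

Bile esculin -: excludes Bacteroides fragilis — 10 left.
Motility +: excludes 7 organisms — 3 left.
hydrogen sulfide -: all 3 remaining candidates are consistent.
Spores +: all 3 remaining candidates are consistent.
Esculin +: excludes Clostridium tetani — 2 left.
Two candidates remain: Clostridium difficile and Clostridium septicum.
  Gram stain: + vs + — same for both, does not separate.
  Nitrate: Clostridium difficile -, Clostridium septicum + — discriminates.

Nitrate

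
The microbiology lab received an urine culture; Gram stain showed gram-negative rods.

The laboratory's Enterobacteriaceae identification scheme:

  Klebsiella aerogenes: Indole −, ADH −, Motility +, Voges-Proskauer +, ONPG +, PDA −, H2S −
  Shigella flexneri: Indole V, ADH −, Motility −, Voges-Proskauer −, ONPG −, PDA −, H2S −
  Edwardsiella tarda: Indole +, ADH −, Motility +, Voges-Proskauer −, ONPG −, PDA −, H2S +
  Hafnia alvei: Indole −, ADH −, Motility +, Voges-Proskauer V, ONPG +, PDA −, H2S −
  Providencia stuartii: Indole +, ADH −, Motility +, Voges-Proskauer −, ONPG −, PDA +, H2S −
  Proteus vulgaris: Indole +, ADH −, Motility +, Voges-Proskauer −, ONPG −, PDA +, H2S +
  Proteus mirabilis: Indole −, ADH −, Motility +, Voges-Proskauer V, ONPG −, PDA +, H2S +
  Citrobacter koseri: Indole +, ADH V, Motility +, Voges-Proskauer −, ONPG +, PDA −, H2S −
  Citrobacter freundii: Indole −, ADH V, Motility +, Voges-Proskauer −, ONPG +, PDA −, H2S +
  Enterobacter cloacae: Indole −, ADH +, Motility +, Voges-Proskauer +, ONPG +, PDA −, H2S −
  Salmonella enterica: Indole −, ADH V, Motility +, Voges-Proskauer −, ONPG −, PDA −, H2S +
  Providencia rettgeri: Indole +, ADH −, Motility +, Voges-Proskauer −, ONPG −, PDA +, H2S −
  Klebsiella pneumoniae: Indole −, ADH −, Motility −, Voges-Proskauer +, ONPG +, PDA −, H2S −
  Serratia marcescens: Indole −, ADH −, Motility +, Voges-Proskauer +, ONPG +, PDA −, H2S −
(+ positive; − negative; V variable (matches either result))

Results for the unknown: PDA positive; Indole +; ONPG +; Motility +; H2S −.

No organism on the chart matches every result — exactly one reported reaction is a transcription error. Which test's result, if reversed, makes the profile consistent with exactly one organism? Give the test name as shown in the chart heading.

PDA

As reported, no row in the chart matches all 5 reactions.
Reversing H2S → still no organism matches.
Reversing Indole → still no organism matches.
Reversing ONPG → 2 organisms match (not unique).
Reversing PDA (to −) → unique match: Citrobacter koseri.
Reversing Motility → still no organism matches.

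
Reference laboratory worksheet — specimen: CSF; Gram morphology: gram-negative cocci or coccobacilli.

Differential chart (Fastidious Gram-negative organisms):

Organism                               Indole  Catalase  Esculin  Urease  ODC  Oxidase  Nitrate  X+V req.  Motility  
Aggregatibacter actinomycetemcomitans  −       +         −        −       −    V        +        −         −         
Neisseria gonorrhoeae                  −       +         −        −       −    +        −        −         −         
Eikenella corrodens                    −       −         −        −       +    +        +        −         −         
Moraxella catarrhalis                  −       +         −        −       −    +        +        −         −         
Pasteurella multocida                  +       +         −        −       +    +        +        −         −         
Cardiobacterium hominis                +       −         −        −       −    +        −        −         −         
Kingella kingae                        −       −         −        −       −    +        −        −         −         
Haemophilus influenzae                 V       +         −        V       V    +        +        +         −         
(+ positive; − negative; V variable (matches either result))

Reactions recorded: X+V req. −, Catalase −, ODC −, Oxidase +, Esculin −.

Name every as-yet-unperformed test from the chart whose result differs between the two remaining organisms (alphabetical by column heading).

Catalase −: excludes 5 organisms — 3 left.
Esculin −: all 3 remaining candidates are consistent.
X+V req. −: all 3 remaining candidates are consistent.
Oxidase +: all 3 remaining candidates are consistent.
ODC −: excludes Eikenella corrodens — 2 left.
Two candidates remain: Cardiobacterium hominis and Kingella kingae.
  Indole: Cardiobacterium hominis +, Kingella kingae − — discriminates.
  Urease: − vs − — same for both, does not separate.
  Nitrate: − vs − — same for both, does not separate.
  Motility: − vs − — same for both, does not separate.

Indole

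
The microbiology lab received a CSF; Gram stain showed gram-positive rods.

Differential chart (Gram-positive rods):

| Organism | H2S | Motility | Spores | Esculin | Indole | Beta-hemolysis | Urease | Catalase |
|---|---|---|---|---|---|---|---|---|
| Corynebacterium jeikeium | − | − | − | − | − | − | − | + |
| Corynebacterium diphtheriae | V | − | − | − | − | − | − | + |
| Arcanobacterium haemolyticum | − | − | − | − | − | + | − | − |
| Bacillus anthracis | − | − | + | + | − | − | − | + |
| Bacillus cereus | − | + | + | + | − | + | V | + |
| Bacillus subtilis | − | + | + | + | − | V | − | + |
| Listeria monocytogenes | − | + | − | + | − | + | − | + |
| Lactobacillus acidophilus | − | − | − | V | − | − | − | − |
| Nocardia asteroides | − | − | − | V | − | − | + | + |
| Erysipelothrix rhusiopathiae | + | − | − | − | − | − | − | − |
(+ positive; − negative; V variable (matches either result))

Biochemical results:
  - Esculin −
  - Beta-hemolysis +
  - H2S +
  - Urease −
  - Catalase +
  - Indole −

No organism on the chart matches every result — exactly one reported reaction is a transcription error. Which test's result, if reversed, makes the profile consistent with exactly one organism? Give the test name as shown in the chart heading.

Beta-hemolysis

As reported, no row in the chart matches all 6 reactions.
Reversing Beta-hemolysis (to −) → unique match: Corynebacterium diphtheriae.
Reversing Urease → still no organism matches.
Reversing Catalase → still no organism matches.
Reversing Esculin → still no organism matches.
Reversing Indole → still no organism matches.
Reversing H2S → still no organism matches.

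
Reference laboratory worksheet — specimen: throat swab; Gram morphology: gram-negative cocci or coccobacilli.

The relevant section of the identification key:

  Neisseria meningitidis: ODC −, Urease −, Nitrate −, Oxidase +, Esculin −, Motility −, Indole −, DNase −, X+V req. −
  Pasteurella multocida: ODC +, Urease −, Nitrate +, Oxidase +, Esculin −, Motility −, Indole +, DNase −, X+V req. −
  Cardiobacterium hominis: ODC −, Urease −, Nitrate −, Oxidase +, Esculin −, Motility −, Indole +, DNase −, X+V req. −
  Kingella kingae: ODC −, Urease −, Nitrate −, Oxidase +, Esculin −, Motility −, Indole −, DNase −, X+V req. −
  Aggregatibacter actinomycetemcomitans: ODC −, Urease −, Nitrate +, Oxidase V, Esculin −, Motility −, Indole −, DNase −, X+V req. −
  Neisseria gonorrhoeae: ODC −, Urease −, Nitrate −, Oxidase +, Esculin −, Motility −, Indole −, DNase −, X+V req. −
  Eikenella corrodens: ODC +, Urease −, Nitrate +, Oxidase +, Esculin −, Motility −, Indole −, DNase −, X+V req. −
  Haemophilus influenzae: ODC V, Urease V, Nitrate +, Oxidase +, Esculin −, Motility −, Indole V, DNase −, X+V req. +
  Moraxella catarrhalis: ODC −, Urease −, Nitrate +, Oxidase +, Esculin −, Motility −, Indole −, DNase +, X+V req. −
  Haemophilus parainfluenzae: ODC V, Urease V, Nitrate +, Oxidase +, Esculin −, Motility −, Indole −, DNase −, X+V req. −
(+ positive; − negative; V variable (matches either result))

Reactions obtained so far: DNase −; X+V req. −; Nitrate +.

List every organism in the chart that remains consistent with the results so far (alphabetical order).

Aggregatibacter actinomycetemcomitans, Eikenella corrodens, Haemophilus parainfluenzae, Pasteurella multocida

X+V req. −: excludes Haemophilus influenzae — 9 left.
DNase −: excludes Moraxella catarrhalis — 8 left.
Nitrate +: excludes Neisseria meningitidis, Cardiobacterium hominis, Kingella kingae, Neisseria gonorrhoeae — 4 left.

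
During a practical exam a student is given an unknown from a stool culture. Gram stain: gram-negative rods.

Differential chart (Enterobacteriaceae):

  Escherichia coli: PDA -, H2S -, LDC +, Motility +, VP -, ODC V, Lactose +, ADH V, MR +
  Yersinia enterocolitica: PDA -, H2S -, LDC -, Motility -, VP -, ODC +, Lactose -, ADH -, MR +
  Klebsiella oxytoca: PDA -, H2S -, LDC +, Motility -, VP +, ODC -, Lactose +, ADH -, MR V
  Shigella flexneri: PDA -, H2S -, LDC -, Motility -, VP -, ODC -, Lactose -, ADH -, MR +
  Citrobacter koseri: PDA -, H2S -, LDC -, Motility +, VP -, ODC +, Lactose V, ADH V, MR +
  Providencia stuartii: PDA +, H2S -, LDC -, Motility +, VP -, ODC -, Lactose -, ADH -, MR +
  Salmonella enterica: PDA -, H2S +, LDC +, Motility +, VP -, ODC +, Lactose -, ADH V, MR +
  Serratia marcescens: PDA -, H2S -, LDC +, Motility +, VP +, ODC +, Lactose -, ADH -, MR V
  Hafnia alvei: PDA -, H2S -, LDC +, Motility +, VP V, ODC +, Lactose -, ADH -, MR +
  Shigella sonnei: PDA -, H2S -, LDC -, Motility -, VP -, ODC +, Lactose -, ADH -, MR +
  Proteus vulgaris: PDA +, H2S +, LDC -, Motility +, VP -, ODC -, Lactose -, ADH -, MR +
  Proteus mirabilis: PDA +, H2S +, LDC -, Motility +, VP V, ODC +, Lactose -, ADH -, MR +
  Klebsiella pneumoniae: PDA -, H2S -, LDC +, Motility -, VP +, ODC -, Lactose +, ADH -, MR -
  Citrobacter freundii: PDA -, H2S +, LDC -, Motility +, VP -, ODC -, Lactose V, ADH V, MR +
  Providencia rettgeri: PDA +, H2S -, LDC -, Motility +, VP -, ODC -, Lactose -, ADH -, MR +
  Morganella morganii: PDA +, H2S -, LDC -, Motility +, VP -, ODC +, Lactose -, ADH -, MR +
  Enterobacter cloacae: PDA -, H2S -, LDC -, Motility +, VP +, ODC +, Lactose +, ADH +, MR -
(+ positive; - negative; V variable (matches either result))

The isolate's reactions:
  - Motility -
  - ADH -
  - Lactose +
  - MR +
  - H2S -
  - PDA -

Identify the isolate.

Klebsiella oxytoca

MR +: excludes Klebsiella pneumoniae, Enterobacter cloacae — 15 left.
Lactose +: excludes 11 organisms — 4 left.
ADH -: all 4 remaining candidates are consistent.
PDA -: all 4 remaining candidates are consistent.
H2S -: excludes Citrobacter freundii — 3 left.
Motility -: excludes Escherichia coli, Citrobacter koseri — 1 left.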